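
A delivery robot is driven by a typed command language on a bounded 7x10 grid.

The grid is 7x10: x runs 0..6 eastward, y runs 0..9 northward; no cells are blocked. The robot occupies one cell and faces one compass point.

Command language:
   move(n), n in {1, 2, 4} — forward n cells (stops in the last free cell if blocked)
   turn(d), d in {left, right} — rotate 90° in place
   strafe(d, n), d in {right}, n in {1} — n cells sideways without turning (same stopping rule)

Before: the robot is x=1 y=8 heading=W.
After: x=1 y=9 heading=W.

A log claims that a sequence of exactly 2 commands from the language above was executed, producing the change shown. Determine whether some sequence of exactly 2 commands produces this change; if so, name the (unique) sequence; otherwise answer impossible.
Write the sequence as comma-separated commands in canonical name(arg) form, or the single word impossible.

strafe(right, 1), strafe(right, 1)

key: the second strafe(right, 1) runs into the grid edge before its full distance
t0: x=1 y=8 heading=W
1. strafe(right, 1) → x=1 y=9 heading=W
2. strafe(right, 1) → x=1 y=9 heading=W
no rival 2-sequence matches.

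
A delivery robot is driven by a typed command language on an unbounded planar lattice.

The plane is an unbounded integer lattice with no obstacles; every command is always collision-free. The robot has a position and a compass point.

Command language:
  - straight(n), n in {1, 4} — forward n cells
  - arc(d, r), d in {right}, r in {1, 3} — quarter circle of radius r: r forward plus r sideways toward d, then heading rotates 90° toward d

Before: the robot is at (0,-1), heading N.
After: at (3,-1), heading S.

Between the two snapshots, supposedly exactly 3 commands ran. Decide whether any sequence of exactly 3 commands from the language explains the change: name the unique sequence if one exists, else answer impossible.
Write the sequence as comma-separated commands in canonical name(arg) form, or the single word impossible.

arc(right, 1), straight(1), arc(right, 1)

key: cell and facing (now S) both changed — the 3 commands mix motion and turning
from: at (0,-1), heading N
step 1 (arc(right, 1)): at (1,0), heading E
step 2 (straight(1)): at (2,0), heading E
step 3 (arc(right, 1)): at (3,-1), heading S
all 64 alternatives checked — unique.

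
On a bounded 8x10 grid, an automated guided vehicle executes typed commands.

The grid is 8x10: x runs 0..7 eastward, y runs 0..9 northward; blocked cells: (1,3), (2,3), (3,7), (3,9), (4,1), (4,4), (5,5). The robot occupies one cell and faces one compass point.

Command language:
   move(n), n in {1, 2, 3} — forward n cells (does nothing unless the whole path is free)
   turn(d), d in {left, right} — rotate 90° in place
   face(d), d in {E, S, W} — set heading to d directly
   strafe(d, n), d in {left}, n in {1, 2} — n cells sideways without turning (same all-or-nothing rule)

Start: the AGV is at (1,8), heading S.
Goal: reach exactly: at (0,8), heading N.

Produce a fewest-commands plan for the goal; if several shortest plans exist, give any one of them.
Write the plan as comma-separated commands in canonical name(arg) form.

face(E), turn(left), strafe(left, 1)

initial: at (1,8), heading S
1. face(E) → at (1,8), heading E
2. turn(left) → at (1,8), heading N
3. strafe(left, 1) → at (0,8), heading N
no 2-step plan works, so 3 is optimal.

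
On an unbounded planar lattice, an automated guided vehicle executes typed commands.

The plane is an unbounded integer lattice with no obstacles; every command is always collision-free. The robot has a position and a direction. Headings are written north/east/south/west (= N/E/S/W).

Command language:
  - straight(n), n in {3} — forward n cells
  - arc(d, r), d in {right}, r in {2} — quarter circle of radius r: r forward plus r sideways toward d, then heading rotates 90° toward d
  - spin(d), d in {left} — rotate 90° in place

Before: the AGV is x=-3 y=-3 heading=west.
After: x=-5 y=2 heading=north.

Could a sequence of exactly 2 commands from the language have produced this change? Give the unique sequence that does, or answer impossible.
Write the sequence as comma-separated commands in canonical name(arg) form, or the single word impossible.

key: position moved to (-5,2) AND the heading swung to N — translation plus rotation needed
t0: x=-3 y=-3 heading=west
t=1 arc(right, 2) ⇒ x=-5 y=-1 heading=north
t=2 straight(3) ⇒ x=-5 y=2 heading=north
all 9 alternatives checked — unique.

arc(right, 2), straight(3)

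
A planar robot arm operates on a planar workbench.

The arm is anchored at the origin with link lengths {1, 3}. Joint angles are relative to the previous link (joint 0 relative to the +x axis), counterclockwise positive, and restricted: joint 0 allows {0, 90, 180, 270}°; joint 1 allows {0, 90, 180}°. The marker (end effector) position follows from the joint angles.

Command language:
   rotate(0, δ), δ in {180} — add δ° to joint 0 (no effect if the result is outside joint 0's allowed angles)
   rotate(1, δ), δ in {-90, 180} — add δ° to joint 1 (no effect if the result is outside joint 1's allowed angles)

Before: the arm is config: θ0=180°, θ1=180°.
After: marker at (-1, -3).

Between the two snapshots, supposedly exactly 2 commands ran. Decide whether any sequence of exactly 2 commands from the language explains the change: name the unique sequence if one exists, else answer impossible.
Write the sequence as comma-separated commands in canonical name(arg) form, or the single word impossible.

key: running rotate(1, 180) before rotate(1, -90) would end elsewhere — order is forced
begin: config: θ0=180°, θ1=180°
1. rotate(1, -90) → config: θ0=180°, θ1=90°
2. rotate(1, 180) → config: θ0=180°, θ1=90°
all 9 alternatives checked — unique.

rotate(1, -90), rotate(1, 180)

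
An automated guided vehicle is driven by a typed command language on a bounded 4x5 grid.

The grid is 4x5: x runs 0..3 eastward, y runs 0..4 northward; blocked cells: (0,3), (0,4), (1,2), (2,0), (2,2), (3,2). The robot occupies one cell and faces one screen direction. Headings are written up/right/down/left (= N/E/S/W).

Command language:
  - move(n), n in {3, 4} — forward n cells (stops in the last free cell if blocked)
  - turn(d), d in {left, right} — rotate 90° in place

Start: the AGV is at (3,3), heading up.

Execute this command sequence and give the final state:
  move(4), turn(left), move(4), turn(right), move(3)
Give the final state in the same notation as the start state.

at (1,4), heading up

initial: at (3,3), heading up
1. move(4) → at (3,4), heading up
2. turn(left) → at (3,4), heading left
3. move(4) → at (1,4), heading left
4. turn(right) → at (1,4), heading up
5. move(3) → at (1,4), heading up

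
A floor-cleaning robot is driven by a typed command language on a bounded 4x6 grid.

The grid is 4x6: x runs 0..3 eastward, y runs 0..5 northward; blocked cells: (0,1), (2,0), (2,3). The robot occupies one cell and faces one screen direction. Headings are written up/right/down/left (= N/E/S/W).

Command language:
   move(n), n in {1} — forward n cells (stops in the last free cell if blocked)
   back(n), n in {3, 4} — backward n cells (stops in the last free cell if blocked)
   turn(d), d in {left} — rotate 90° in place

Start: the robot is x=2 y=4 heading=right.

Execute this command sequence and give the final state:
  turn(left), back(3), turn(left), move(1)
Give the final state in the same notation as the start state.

x=1 y=4 heading=left

start: x=2 y=4 heading=right
[1] after turn(left): x=2 y=4 heading=up
[2] after back(3): x=2 y=4 heading=up
[3] after turn(left): x=2 y=4 heading=left
[4] after move(1): x=1 y=4 heading=left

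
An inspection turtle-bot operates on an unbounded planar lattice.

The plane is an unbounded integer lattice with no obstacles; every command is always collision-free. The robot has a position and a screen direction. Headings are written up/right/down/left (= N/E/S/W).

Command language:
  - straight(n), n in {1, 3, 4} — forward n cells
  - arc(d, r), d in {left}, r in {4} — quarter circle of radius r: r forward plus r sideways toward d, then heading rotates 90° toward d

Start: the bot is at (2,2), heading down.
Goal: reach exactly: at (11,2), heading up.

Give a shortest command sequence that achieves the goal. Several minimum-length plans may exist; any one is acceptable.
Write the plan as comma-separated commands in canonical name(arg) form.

arc(left, 4), straight(1), arc(left, 4)

from: at (2,2), heading down
step 1 (arc(left, 4)): at (6,-2), heading right
step 2 (straight(1)): at (7,-2), heading right
step 3 (arc(left, 4)): at (11,2), heading up
minimal: 3 command(s), checked below 3.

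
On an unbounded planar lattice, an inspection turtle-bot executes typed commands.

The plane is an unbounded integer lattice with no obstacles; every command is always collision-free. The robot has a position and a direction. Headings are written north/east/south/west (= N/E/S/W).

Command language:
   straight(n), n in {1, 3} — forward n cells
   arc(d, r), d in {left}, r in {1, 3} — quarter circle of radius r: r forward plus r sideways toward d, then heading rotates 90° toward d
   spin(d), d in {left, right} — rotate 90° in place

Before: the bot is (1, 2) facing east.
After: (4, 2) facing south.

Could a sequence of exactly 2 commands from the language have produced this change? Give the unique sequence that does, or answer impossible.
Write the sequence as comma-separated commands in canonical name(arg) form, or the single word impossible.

straight(3), spin(right)

key: position moved to (4,2) AND the heading swung to S — translation plus rotation needed
initial: (1, 2) facing east
step 1 (straight(3)): (4, 2) facing east
step 2 (spin(right)): (4, 2) facing south
uniquely the one of 36 2-step routes that fits.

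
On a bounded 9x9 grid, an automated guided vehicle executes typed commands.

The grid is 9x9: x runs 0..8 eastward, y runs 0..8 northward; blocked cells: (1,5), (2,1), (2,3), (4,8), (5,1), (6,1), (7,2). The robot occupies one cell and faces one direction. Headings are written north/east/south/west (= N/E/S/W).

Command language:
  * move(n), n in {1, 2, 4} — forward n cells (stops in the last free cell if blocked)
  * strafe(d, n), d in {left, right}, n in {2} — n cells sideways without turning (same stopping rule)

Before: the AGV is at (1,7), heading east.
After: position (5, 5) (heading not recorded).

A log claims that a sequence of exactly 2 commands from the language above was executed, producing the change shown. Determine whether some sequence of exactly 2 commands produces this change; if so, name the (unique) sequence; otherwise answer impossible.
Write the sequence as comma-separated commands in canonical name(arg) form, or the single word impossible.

move(4), strafe(right, 2)

key: running strafe(right, 2) before move(4) would end elsewhere — order is forced
initial: at (1,7), heading east
[1] after move(4): at (5,7), heading east
[2] after strafe(right, 2): at (5,5), heading east
no other 2-command option fits: unique.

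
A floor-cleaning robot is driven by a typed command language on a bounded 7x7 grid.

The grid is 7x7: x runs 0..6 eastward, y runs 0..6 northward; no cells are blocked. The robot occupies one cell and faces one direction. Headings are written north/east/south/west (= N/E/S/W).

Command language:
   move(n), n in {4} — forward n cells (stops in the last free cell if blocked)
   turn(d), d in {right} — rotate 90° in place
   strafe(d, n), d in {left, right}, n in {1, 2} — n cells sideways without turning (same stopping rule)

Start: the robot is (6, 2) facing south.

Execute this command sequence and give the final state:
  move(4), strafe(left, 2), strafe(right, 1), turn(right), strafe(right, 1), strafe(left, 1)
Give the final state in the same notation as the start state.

start: (6, 2) facing south
step 1 (move(4)): (6, 0) facing south
step 2 (strafe(left, 2)): (6, 0) facing south
step 3 (strafe(right, 1)): (5, 0) facing south
step 4 (turn(right)): (5, 0) facing west
step 5 (strafe(right, 1)): (5, 1) facing west
step 6 (strafe(left, 1)): (5, 0) facing west

(5, 0) facing west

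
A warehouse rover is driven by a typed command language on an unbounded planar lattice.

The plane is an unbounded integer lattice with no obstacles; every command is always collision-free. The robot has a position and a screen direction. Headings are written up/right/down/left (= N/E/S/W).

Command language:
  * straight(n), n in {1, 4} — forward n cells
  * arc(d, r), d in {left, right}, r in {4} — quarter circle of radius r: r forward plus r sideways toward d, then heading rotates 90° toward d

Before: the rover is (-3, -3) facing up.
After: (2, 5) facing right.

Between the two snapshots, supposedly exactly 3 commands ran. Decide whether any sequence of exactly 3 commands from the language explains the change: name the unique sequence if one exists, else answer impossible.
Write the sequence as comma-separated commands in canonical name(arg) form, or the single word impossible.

key: running straight(1) before straight(4) would end elsewhere — order is forced
begin: (-3, -3) facing up
1. straight(4) → (-3, 1) facing up
2. arc(right, 4) → (1, 5) facing right
3. straight(1) → (2, 5) facing right
uniquely the one of 64 3-step routes that fits.

straight(4), arc(right, 4), straight(1)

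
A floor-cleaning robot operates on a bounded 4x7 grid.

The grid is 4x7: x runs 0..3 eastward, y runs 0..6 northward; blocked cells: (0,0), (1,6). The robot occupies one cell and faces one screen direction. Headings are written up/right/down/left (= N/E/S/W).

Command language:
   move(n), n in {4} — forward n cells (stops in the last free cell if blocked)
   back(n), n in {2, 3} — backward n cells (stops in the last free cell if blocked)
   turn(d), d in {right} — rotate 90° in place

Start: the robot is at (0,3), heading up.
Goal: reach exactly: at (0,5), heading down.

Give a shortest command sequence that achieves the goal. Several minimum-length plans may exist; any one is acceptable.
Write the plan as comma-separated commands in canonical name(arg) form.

initial: at (0,3), heading up
step 1 (turn(right)): at (0,3), heading right
step 2 (turn(right)): at (0,3), heading down
step 3 (back(2)): at (0,5), heading down
no 2-step plan works, so 3 is optimal.

turn(right), turn(right), back(2)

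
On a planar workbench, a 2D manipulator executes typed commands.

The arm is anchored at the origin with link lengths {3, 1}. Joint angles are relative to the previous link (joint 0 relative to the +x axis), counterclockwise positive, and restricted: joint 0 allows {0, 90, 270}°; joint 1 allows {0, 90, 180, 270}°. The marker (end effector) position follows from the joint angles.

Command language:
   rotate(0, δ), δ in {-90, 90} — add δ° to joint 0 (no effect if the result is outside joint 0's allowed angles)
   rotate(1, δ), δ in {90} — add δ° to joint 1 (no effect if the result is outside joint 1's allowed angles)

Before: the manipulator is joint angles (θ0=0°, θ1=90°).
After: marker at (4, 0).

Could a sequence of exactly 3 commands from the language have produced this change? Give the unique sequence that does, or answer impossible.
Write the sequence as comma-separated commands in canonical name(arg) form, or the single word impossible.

t0: joint angles (θ0=0°, θ1=90°)
1. rotate(1, 90) → joint angles (θ0=0°, θ1=180°)
2. rotate(1, 90) → joint angles (θ0=0°, θ1=270°)
3. rotate(1, 90) → joint angles (θ0=0°, θ1=0°)
all 27 alternatives checked — unique.

rotate(1, 90), rotate(1, 90), rotate(1, 90)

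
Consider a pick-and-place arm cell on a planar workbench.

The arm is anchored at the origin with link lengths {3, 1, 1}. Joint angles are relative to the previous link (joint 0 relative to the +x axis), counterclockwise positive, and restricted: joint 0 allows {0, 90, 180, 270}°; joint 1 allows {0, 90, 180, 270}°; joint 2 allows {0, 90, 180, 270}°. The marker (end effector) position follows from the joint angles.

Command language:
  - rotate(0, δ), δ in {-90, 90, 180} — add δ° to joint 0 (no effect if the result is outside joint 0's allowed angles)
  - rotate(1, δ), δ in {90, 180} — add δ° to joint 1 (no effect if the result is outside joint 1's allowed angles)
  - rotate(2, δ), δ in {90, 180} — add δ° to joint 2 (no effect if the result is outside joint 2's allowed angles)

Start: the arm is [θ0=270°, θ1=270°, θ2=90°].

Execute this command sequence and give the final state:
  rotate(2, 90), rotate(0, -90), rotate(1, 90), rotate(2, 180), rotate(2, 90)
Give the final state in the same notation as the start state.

[θ0=180°, θ1=0°, θ2=90°]

start: [θ0=270°, θ1=270°, θ2=90°]
t=1 rotate(2, 90) ⇒ [θ0=270°, θ1=270°, θ2=180°]
t=2 rotate(0, -90) ⇒ [θ0=180°, θ1=270°, θ2=180°]
t=3 rotate(1, 90) ⇒ [θ0=180°, θ1=0°, θ2=180°]
t=4 rotate(2, 180) ⇒ [θ0=180°, θ1=0°, θ2=0°]
t=5 rotate(2, 90) ⇒ [θ0=180°, θ1=0°, θ2=90°]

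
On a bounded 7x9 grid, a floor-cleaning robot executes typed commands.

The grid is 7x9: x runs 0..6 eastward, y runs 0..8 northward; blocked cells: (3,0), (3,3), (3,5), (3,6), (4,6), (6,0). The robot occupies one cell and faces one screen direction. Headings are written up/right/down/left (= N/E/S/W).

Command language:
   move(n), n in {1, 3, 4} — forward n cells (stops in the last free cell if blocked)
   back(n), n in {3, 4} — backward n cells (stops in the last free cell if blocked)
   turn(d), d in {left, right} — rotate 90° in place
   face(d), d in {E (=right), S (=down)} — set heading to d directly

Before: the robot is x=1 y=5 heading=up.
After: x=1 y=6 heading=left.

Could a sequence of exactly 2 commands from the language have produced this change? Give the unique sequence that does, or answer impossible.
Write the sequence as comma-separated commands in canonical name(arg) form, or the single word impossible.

move(1), turn(left)

key: position moved to (1,6) AND the heading swung to W — translation plus rotation needed
initial: x=1 y=5 heading=up
step 1 (move(1)): x=1 y=6 heading=up
step 2 (turn(left)): x=1 y=6 heading=left
no rival 2-sequence matches.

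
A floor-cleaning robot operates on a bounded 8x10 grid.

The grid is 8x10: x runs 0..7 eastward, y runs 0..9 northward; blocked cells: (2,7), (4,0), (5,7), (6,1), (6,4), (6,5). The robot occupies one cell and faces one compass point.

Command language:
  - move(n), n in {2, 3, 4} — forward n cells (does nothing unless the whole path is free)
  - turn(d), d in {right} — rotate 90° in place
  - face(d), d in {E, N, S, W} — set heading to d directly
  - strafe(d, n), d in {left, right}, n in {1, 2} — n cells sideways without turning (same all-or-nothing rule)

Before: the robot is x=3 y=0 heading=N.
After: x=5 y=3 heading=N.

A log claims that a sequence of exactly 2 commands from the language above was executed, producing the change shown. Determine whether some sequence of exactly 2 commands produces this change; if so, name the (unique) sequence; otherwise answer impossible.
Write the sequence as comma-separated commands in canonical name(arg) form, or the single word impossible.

key: heading stays N — no command in the sequence turns
begin: x=3 y=0 heading=N
1. move(3) → x=3 y=3 heading=N
2. strafe(right, 2) → x=5 y=3 heading=N
no other 2-command option fits: unique.

move(3), strafe(right, 2)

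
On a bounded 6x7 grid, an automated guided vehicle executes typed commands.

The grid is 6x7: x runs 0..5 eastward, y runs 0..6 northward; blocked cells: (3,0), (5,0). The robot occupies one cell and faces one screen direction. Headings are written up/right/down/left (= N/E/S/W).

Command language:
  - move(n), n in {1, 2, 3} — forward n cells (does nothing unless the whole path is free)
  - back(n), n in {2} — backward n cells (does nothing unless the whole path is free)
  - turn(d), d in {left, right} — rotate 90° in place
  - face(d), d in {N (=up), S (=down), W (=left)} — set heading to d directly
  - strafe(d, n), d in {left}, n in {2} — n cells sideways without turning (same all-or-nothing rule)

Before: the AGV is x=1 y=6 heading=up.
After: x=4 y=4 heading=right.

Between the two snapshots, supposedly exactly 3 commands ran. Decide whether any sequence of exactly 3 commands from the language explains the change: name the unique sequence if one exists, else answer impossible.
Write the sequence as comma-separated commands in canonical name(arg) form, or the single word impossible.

key: order matters: swapping back(2) and move(3) lands elsewhere
initial: x=1 y=6 heading=up
t=1 back(2) ⇒ x=1 y=4 heading=up
t=2 turn(right) ⇒ x=1 y=4 heading=right
t=3 move(3) ⇒ x=4 y=4 heading=right
no rival 3-sequence matches.

back(2), turn(right), move(3)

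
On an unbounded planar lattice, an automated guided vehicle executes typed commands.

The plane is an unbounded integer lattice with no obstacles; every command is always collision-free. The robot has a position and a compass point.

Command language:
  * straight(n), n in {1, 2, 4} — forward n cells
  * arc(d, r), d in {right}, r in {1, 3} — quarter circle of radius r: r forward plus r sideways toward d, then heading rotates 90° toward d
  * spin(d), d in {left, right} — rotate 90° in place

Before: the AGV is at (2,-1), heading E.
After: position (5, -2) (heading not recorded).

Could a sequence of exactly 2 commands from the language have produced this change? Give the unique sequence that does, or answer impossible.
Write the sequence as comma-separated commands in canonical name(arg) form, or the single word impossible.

key: order matters: swapping straight(2) and arc(right, 1) lands elsewhere
from: at (2,-1), heading E
t=1 straight(2) ⇒ at (4,-1), heading E
t=2 arc(right, 1) ⇒ at (5,-2), heading S
no rival 2-sequence matches.

straight(2), arc(right, 1)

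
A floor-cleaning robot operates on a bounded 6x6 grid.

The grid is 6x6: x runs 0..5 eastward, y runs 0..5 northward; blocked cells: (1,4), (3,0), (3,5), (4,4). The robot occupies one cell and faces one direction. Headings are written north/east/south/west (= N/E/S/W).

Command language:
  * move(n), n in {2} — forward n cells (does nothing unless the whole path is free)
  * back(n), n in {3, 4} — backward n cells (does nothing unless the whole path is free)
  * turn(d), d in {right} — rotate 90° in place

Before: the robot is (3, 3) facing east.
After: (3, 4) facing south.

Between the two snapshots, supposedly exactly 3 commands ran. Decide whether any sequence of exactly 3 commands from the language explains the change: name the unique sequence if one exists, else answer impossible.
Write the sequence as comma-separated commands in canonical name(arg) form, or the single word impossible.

turn(right), move(2), back(3)

key: position moved to (3,4) AND the heading swung to S — translation plus rotation needed
from: (3, 3) facing east
[1] after turn(right): (3, 3) facing south
[2] after move(2): (3, 1) facing south
[3] after back(3): (3, 4) facing south
all 64 alternatives checked — unique.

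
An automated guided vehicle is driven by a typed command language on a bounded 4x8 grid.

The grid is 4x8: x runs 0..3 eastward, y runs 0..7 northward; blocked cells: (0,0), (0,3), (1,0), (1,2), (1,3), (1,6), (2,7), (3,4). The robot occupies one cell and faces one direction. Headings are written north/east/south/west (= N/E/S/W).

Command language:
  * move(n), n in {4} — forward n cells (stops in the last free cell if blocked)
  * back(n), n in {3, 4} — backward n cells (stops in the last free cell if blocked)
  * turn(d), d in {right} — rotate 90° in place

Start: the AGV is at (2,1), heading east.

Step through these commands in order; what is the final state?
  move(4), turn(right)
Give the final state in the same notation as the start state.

at (3,1), heading south

initial: at (2,1), heading east
[1] after move(4): at (3,1), heading east
[2] after turn(right): at (3,1), heading south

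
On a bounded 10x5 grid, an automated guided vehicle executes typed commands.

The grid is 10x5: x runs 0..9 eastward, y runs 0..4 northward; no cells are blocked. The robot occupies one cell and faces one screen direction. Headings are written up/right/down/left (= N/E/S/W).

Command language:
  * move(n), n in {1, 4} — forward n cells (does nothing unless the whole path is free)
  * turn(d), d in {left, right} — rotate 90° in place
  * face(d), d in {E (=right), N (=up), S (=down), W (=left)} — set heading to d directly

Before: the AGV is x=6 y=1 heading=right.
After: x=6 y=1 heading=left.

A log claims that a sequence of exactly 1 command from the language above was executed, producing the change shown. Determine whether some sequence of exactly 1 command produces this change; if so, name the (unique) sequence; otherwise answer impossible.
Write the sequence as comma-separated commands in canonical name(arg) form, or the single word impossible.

face(W)

key: (6,1) unchanged — the single command moves nothing
initial: x=6 y=1 heading=right
t=1 face(W) ⇒ x=6 y=1 heading=left
no other 1-command option fits: unique.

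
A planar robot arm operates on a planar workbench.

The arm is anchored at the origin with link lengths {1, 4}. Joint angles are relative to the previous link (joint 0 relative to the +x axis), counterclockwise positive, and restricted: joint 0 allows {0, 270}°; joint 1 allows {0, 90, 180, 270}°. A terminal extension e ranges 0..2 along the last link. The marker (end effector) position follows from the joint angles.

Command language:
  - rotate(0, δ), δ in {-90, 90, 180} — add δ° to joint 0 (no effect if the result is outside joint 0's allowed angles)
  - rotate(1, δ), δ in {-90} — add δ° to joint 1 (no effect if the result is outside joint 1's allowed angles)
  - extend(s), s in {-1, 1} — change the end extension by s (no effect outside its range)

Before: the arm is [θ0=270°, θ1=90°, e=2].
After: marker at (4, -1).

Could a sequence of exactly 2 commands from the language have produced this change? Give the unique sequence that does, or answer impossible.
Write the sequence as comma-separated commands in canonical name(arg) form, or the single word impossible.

extend(-1), extend(-1)

begin: [θ0=270°, θ1=90°, e=2]
t=1 extend(-1) ⇒ [θ0=270°, θ1=90°, e=1]
t=2 extend(-1) ⇒ [θ0=270°, θ1=90°, e=0]
uniquely the one of 36 2-step routes that fits.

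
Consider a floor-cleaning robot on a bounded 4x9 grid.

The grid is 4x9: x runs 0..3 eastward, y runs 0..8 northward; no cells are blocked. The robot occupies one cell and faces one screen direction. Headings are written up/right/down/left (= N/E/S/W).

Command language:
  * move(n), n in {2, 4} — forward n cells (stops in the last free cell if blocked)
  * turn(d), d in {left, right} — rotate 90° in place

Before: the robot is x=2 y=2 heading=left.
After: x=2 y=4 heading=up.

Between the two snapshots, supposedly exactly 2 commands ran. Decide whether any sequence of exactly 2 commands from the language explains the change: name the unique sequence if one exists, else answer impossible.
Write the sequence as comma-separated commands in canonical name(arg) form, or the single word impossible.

key: order matters: swapping turn(right) and move(2) lands elsewhere
begin: x=2 y=2 heading=left
step 1 (turn(right)): x=2 y=2 heading=up
step 2 (move(2)): x=2 y=4 heading=up
uniquely the one of 16 2-step routes that fits.

turn(right), move(2)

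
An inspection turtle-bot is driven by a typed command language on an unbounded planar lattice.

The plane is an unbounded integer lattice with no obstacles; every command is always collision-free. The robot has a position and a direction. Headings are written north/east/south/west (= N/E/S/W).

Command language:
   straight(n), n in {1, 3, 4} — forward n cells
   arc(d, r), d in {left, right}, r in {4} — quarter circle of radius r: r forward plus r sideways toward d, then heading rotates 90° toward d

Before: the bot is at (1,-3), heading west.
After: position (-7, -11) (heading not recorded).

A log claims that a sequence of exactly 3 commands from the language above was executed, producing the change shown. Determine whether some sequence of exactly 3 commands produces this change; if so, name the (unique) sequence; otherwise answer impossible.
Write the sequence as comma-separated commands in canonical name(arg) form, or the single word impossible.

straight(4), arc(left, 4), straight(4)

initial: at (1,-3), heading west
1. straight(4) → at (-3,-3), heading west
2. arc(left, 4) → at (-7,-7), heading south
3. straight(4) → at (-7,-11), heading south
no rival 3-sequence matches.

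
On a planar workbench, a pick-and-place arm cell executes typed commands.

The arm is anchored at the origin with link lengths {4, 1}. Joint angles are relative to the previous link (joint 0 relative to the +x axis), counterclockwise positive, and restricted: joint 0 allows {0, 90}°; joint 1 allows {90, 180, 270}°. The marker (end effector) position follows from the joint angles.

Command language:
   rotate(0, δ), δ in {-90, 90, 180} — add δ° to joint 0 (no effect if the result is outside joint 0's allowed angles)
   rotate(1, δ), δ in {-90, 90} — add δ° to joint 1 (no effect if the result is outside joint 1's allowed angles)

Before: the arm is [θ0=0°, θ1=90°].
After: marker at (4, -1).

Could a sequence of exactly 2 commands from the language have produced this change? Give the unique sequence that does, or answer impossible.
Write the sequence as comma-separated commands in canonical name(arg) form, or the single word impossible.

from: [θ0=0°, θ1=90°]
1. rotate(1, 90) → [θ0=0°, θ1=180°]
2. rotate(1, 90) → [θ0=0°, θ1=270°]
all 25 alternatives checked — unique.

rotate(1, 90), rotate(1, 90)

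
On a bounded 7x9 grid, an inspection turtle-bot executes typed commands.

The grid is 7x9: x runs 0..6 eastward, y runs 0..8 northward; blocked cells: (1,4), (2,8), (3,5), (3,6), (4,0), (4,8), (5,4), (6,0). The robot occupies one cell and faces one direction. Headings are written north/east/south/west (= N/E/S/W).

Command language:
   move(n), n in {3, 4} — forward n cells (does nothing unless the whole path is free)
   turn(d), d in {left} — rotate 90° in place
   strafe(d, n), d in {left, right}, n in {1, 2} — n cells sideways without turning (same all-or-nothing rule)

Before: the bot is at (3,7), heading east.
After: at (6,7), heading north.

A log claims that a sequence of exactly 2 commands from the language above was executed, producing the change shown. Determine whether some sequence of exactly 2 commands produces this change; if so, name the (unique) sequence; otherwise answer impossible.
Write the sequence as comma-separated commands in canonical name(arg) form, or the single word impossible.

move(3), turn(left)

key: order matters: swapping move(3) and turn(left) lands elsewhere
initial: at (3,7), heading east
step 1 (move(3)): at (6,7), heading east
step 2 (turn(left)): at (6,7), heading north
uniquely the one of 49 2-step routes that fits.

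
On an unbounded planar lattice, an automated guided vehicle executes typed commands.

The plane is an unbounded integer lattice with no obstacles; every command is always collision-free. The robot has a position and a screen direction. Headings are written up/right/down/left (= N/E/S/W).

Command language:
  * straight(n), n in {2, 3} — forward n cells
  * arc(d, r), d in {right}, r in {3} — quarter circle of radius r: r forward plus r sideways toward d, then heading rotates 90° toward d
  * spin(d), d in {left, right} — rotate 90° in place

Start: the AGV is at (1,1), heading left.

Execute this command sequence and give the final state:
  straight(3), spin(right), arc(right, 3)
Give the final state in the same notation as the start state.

at (1,4), heading right

t0: at (1,1), heading left
step 1 (straight(3)): at (-2,1), heading left
step 2 (spin(right)): at (-2,1), heading up
step 3 (arc(right, 3)): at (1,4), heading right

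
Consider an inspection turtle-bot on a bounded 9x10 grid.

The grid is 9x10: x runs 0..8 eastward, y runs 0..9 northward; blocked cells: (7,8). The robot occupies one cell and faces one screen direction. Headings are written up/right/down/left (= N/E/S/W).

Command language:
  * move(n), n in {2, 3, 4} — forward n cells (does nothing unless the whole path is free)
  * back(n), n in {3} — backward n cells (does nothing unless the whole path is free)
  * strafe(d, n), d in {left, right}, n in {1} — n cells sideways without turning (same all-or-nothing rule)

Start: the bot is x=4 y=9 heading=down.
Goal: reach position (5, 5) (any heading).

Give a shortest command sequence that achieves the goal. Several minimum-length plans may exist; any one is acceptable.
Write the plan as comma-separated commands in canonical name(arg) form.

move(4), strafe(left, 1)

begin: x=4 y=9 heading=down
1. move(4) → x=4 y=5 heading=down
2. strafe(left, 1) → x=5 y=5 heading=down
minimal: 2 command(s), checked below 2.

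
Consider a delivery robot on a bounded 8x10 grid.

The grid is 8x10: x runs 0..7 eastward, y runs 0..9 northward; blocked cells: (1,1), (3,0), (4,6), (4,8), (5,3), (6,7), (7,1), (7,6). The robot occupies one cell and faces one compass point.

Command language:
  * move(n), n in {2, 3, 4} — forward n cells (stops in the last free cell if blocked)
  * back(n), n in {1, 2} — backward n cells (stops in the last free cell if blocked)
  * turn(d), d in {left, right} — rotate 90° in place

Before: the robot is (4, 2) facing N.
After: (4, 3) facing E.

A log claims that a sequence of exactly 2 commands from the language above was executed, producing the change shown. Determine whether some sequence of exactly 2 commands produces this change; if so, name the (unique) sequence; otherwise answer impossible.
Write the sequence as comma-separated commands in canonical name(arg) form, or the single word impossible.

impossible

all 49 sequences checked — none match.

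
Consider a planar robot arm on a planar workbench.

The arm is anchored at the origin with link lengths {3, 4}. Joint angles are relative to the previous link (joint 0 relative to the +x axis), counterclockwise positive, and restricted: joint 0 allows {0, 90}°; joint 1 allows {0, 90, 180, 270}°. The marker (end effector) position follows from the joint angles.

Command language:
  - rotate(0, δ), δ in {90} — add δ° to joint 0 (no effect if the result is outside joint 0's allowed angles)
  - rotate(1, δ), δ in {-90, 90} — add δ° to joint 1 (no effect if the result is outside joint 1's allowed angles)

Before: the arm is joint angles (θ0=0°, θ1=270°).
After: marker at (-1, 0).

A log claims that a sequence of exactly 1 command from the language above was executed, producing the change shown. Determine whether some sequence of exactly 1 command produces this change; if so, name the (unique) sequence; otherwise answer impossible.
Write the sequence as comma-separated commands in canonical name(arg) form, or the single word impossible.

rotate(1, -90)

t0: joint angles (θ0=0°, θ1=270°)
t=1 rotate(1, -90) ⇒ joint angles (θ0=0°, θ1=180°)
no rival 1-sequence matches.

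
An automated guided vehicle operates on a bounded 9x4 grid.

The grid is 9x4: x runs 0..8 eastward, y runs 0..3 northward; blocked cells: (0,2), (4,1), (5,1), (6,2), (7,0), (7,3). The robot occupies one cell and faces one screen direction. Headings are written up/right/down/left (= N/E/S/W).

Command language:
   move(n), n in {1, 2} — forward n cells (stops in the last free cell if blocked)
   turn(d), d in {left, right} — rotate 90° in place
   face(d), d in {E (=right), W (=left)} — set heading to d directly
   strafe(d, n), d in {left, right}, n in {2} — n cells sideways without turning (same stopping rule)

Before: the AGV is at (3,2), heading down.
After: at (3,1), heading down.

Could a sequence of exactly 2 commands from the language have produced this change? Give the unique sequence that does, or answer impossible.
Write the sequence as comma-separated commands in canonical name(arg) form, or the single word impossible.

key: still facing S at the end — nothing in the sequence rotates
t0: at (3,2), heading down
1. move(1) → at (3,1), heading down
2. strafe(left, 2) → at (3,1), heading down
all 64 alternatives checked — unique.

move(1), strafe(left, 2)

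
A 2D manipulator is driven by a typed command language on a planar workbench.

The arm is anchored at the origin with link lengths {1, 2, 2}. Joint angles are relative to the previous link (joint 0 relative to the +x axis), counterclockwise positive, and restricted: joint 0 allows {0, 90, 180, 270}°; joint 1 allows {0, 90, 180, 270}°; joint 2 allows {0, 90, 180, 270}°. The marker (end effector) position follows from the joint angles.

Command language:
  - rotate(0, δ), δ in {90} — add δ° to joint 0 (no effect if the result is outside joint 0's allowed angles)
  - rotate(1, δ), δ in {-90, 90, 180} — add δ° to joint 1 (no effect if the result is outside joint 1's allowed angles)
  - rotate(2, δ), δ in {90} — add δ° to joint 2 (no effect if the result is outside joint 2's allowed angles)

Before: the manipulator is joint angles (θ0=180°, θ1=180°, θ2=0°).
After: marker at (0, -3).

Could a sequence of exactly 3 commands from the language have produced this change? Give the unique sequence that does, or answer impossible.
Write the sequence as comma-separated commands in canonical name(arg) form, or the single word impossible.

t0: joint angles (θ0=180°, θ1=180°, θ2=0°)
[1] after rotate(0, 90): joint angles (θ0=270°, θ1=180°, θ2=0°)
[2] after rotate(0, 90): joint angles (θ0=0°, θ1=180°, θ2=0°)
[3] after rotate(0, 90): joint angles (θ0=90°, θ1=180°, θ2=0°)
all 125 alternatives checked — unique.

rotate(0, 90), rotate(0, 90), rotate(0, 90)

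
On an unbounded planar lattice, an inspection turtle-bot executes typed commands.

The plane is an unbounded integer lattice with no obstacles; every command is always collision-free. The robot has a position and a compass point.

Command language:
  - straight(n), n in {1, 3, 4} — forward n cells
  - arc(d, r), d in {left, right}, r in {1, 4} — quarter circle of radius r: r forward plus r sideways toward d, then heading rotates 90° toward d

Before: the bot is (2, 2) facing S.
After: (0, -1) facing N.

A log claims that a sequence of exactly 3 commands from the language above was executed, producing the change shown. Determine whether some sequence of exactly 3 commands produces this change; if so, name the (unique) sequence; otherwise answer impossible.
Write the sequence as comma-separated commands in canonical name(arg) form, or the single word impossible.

straight(3), arc(right, 1), arc(right, 1)

key: position moved to (0,-1) AND the heading swung to N — translation plus rotation needed
from: (2, 2) facing S
t=1 straight(3) ⇒ (2, -1) facing S
t=2 arc(right, 1) ⇒ (1, -2) facing W
t=3 arc(right, 1) ⇒ (0, -1) facing N
all 343 alternatives checked — unique.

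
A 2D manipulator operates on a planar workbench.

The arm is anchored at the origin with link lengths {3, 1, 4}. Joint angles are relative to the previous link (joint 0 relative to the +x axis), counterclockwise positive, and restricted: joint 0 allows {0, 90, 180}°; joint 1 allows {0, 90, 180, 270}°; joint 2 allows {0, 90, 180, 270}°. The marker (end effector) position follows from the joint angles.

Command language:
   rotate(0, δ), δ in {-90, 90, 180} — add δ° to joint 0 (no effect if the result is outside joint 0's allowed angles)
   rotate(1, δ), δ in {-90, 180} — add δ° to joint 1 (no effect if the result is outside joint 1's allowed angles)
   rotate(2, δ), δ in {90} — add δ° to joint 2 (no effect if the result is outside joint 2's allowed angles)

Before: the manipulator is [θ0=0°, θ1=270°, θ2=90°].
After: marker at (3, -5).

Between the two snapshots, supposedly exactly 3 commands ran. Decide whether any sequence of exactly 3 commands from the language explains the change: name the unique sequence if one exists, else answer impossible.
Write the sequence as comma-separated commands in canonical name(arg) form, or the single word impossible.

t0: [θ0=0°, θ1=270°, θ2=90°]
step 1 (rotate(2, 90)): [θ0=0°, θ1=270°, θ2=180°]
step 2 (rotate(2, 90)): [θ0=0°, θ1=270°, θ2=270°]
step 3 (rotate(2, 90)): [θ0=0°, θ1=270°, θ2=0°]
all 216 alternatives checked — unique.

rotate(2, 90), rotate(2, 90), rotate(2, 90)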